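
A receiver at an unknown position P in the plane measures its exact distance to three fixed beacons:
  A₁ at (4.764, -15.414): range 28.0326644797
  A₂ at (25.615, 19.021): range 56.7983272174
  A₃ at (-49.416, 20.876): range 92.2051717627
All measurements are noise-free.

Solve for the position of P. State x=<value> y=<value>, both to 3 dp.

eq1: (x − 4.764)² + (y + 15.414)² = 28.0326644797²
eq2: (x − 25.615)² + (y − 19.021)² = 56.7983272174²
eq3: (x + 49.416)² + (y − 20.876)² = 92.2051717627²
eq1−eq3, eq1−eq2 (x²,y² cancel):
  -108.360·x + 72.580·y = -5098.502082
  41.702·x + 68.870·y = -1682.580123
det = -108.360·68.870 − 72.580·41.702 = -10489.484360
x = (-5098.502082·68.870 − 72.580·-1682.580123) / -10489.484360 = 21.832548
y = (-108.360·-1682.580123 − -5098.502082·41.702) / -10489.484360 = -37.651242

x=21.833 y=-37.651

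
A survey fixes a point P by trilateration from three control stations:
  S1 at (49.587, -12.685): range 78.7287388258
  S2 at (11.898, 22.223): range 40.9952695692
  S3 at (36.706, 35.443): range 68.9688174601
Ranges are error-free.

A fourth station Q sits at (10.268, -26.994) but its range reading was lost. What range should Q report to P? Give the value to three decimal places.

eq1: (x − 49.587)² + (y + 12.685)² = 78.7287388258²
eq2: (x − 11.898)² + (y − 22.223)² = 40.9952695692²
eq3: (x − 36.706)² + (y − 35.443)² = 68.9688174601²
eq3−eq1, eq3−eq2 (x²,y² cancel):
  25.762·x − 96.256·y = -1425.273426
  -49.616·x − 26.440·y = 1107.973103
det = 25.762·-26.440 − -96.256·-49.616 = -5456.984976
x = (-1425.273426·-26.440 − -96.256·1107.973103) / -5456.984976 = -26.449274
y = (25.762·1107.973103 − -1425.273426·-49.616) / -5456.984976 = 7.728217
|P − Q| = √((-26.449274 − 10.268)² + (7.728217 − -26.994)²) = 50.535042

50.535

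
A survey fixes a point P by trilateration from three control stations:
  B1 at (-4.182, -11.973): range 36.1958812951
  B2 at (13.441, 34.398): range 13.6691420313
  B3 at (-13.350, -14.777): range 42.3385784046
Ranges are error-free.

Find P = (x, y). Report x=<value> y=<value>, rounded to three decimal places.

eq1: (x + 4.182)² + (y + 11.973)² = 36.1958812951²
eq2: (x − 13.441)² + (y − 34.398)² = 13.6691420313²
eq3: (x + 13.350)² + (y + 14.777)² = 42.3385784046²
eq1−eq2, eq1−eq3 (x²,y² cancel):
  35.246·x + 92.742·y = 2326.337411
  -18.336·x − 5.608·y = -246.673023
det = 35.246·-5.608 − 92.742·-18.336 = 1502.857744
x = (2326.337411·-5.608 − 92.742·-246.673023) / 1502.857744 = 6.541437
y = (35.246·-246.673023 − 2326.337411·-18.336) / 1502.857744 = 22.597938

x=6.541 y=22.598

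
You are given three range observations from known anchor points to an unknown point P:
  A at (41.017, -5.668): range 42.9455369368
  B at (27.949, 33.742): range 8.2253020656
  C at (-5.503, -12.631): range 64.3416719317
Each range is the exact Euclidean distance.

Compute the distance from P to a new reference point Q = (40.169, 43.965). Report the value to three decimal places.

eq1: (x − 41.017)² + (y + 5.668)² = 42.9455369368²
eq2: (x − 27.949)² + (y − 33.742)² = 8.2253020656²
eq3: (x + 5.503)² + (y + 12.631)² = 64.3416719317²
eq3−eq2, eq3−eq1 (x²,y² cancel):
  66.904·x + 92.746·y = 5802.039148
  93.040·x + 13.926·y = 3820.226947
det = 66.904·13.926 − 92.746·93.040 = -7697.382736
x = (5802.039148·13.926 − 92.746·3820.226947) / -7697.382736 = 35.533061
y = (66.904·3820.226947 − 5802.039148·93.040) / -7697.382736 = 36.925962
|P − Q| = √((35.533061 − 40.169)² + (36.925962 − 43.965)²) = 8.428523

8.429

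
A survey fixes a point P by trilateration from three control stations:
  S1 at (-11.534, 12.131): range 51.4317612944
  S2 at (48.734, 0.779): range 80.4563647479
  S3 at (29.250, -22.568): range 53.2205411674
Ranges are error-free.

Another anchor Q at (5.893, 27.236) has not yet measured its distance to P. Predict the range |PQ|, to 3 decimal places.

71.073

eq1: (x + 11.534)² + (y − 12.131)² = 51.4317612944²
eq2: (x − 48.734)² + (y − 0.779)² = 80.4563647479²
eq3: (x − 29.250)² + (y + 22.568)² = 53.2205411674²
eq1−eq2, eq1−eq3 (x²,y² cancel):
  120.536·x − 22.704·y = -1732.585279
  81.568·x − 69.398·y = 897.482875
det = 120.536·-69.398 − -22.704·81.568 = -6513.037456
x = (-1732.585279·-69.398 − -22.704·897.482875) / -6513.037456 = -21.589682
y = (120.536·897.482875 − -1732.585279·81.568) / -6513.037456 = -38.308165
|P − Q| = √((-21.589682 − 5.893)² + (-38.308165 − 27.236)²) = 71.072747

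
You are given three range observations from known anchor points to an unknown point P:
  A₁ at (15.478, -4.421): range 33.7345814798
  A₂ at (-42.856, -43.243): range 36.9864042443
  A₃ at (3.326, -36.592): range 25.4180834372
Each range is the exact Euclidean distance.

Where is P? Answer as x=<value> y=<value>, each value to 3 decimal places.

eq1: (x − 15.478)² + (y + 4.421)² = 33.7345814798²
eq2: (x + 42.856)² + (y + 43.243)² = 36.9864042443²
eq3: (x − 3.326)² + (y + 36.592)² = 25.4180834372²
eq1−eq3, eq1−eq2 (x²,y² cancel):
  -24.304·x − 64.342·y = 1582.866037
  -116.668·x − 77.644·y = 3217.507949
det = -24.304·-77.644 − -64.342·-116.668 = -5619.592680
x = (1582.866037·-77.644 − -64.342·3217.507949) / -5619.592680 = -14.969207
y = (-24.304·3217.507949 − 1582.866037·-116.668) / -5619.592680 = -18.946480

x=-14.969 y=-18.946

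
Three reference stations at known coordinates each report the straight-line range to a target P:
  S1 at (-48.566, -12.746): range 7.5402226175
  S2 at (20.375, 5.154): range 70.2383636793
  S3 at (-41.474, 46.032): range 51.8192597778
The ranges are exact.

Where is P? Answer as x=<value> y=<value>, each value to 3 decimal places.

eq1: (x + 48.566)² + (y + 12.746)² = 7.5402226175²
eq2: (x − 20.375)² + (y − 5.154)² = 70.2383636793²
eq3: (x + 41.474)² + (y − 46.032)² = 51.8192597778²
eq1−eq3, eq1−eq2 (x²,y² cancel):
  14.184·x + 117.556·y = -1310.459899
  137.882·x + 35.800·y = -6955.985306
det = 14.184·35.800 − 117.556·137.882 = -15701.069192
x = (-1310.459899·35.800 − 117.556·-6955.985306) / -15701.069192 = -49.092411
y = (14.184·-6955.985306 − -1310.459899·137.882) / -15701.069192 = -5.224175

x=-49.092 y=-5.224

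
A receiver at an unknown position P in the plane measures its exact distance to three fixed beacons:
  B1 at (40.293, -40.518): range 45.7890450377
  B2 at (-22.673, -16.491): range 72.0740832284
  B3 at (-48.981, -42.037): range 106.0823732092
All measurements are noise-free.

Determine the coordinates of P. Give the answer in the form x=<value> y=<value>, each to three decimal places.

eq1: (x − 40.293)² + (y + 40.518)² = 45.7890450377²
eq2: (x + 22.673)² + (y + 16.491)² = 72.0740832284²
eq3: (x + 48.981)² + (y + 42.037)² = 106.0823732092²
eq1−eq3, eq1−eq2 (x²,y² cancel):
  -178.548·x − 3.038·y = -8255.819703
  -125.932·x + 48.054·y = -5577.252991
det = -178.548·48.054 − -3.038·-125.932 = -8962.527008
x = (-8255.819703·48.054 − -3.038·-5577.252991) / -8962.527008 = 46.155382
y = (-178.548·-5577.252991 − -8255.819703·-125.932) / -8962.527008 = 4.894213

x=46.155 y=4.894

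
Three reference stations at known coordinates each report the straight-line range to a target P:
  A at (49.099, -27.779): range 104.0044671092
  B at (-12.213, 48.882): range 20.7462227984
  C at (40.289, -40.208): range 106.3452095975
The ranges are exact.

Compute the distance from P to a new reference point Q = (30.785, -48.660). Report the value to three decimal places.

eq1: (x − 49.099)² + (y + 27.779)² = 104.0044671092²
eq2: (x + 12.213)² + (y − 48.882)² = 20.7462227984²
eq3: (x − 40.289)² + (y + 40.208)² = 106.3452095975²
eq3−eq2, eq3−eq1 (x²,y² cancel):
  -105.004·x + 178.180·y = 10177.618352
  17.620·x + 24.858·y = 434.872283
det = -105.004·24.858 − 178.180·17.620 = -5749.721032
x = (10177.618352·24.858 − 178.180·434.872283) / -5749.721032 = -30.524906
y = (-105.004·434.872283 − 10177.618352·17.620) / -5749.721032 = 39.131110
|P − Q| = √((-30.524906 − 30.785)² + (39.131110 − -48.660)²) = 107.080267

107.080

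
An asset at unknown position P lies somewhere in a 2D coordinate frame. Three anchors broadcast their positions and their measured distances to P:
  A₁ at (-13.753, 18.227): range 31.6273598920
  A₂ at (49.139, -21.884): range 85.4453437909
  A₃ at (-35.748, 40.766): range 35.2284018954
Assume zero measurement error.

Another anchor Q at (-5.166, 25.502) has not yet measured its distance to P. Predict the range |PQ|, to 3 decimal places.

22.092

eq1: (x + 13.753)² + (y − 18.227)² = 31.6273598920²
eq2: (x − 49.139)² + (y + 21.884)² = 85.4453437909²
eq3: (x + 35.748)² + (y − 40.766)² = 35.2284018954²
eq2−eq1, eq2−eq3 (x²,y² cancel):
  -125.784·x + 80.222·y = 3928.434643
  -169.774·x + 125.300·y = 6106.101958
det = -125.784·125.300 − 80.222·-169.774 = -2141.125372
x = (3928.434643·125.300 − 80.222·6106.101958) / -2141.125372 = -1.115838
y = (-125.784·6106.101958 − 3928.434643·-169.774) / -2141.125372 = 47.219965
|P − Q| = √((-1.115838 − -5.166)² + (47.219965 − 25.502)²) = 22.092393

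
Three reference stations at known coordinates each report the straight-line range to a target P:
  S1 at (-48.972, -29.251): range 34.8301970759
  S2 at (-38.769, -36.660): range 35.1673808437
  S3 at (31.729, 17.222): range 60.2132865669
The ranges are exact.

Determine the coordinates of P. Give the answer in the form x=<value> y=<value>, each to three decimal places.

eq1: (x + 48.972)² + (y + 29.251)² = 34.8301970759²
eq2: (x + 38.769)² + (y + 36.660)² = 35.1673808437²
eq3: (x − 31.729)² + (y − 17.222)² = 60.2132865669²
eq1−eq3, eq1−eq2 (x²,y² cancel):
  161.402·x + 92.946·y = -4363.048311
  20.406·x − 14.818·y = -430.488871
det = 161.402·-14.818 − 92.946·20.406 = -4288.310912
x = (-4363.048311·-14.818 − 92.946·-430.488871) / -4288.310912 = -24.406782
y = (161.402·-430.488871 − -4363.048311·20.406) / -4288.310912 = -4.559044

x=-24.407 y=-4.559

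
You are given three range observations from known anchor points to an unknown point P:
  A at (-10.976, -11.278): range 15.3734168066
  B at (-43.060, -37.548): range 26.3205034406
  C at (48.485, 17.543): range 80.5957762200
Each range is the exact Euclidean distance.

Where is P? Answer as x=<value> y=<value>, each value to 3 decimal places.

eq1: (x + 10.976)² + (y + 11.278)² = 15.3734168066²
eq2: (x + 43.060)² + (y + 37.548)² = 26.3205034406²
eq3: (x − 48.485)² + (y − 17.543)² = 80.5957762200²
eq1−eq3, eq1−eq2 (x²,y² cancel):
  118.922·x + 57.642·y = -3848.450986
  -64.168·x − 52.540·y = 2559.923087
det = 118.922·-52.540 − 57.642·-64.168 = -2549.390024
x = (-3848.450986·-52.540 − 57.642·2559.923087) / -2549.390024 = -21.432000
y = (118.922·2559.923087 − -3848.450986·-64.168) / -2549.390024 = -22.548049

x=-21.432 y=-22.548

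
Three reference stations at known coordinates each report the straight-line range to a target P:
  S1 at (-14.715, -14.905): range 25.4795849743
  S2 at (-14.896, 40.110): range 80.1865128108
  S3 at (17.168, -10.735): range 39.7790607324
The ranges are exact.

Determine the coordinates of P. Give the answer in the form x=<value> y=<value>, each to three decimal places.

x=-9.863 y=-39.918

eq1: (x + 14.715)² + (y + 14.905)² = 25.4795849743²
eq2: (x + 14.896)² + (y − 40.110)² = 80.1865128108²
eq3: (x − 17.168)² + (y + 10.735)² = 39.7790607324²
eq1−eq2, eq1−eq3 (x²,y² cancel):
  -0.362·x + 110.030·y = -4388.654920
  63.766·x + 8.340·y = -961.874223
det = -0.362·8.340 − 110.030·63.766 = -7019.192060
x = (-4388.654920·8.340 − 110.030·-961.874223) / -7019.192060 = -9.863477
y = (-0.362·-961.874223 − -4388.654920·63.766) / -7019.192060 = -39.918436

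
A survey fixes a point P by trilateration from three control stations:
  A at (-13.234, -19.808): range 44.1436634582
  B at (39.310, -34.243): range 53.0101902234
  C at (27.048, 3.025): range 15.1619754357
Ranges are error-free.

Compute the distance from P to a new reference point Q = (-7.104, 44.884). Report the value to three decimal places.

eq1: (x + 13.234)² + (y + 19.808)² = 44.1436634582²
eq2: (x − 39.310)² + (y + 34.243)² = 53.0101902234²
eq3: (x − 27.048)² + (y − 3.025)² = 15.1619754357²
eq1−eq2, eq1−eq3 (x²,y² cancel):
  105.088·x − 28.870·y = 1288.946285
  80.564·x + 45.666·y = 1892.026833
det = 105.088·45.666 − -28.870·80.564 = 7124.831288
x = (1288.946285·45.666 − -28.870·1892.026833) / 7124.831288 = 15.927933
y = (105.088·1892.026833 − 1288.946285·80.564) / 7124.831288 = 13.331775
|P − Q| = √((15.927933 − -7.104)² + (13.331775 − 44.884)²) = 39.064214

39.064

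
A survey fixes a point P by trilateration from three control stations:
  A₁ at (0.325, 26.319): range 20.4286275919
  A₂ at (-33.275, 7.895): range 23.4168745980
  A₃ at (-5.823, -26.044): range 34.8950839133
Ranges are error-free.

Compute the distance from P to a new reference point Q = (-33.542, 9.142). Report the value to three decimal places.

eq1: (x − 0.325)² + (y − 26.319)² = 20.4286275919²
eq2: (x + 33.275)² + (y − 7.895)² = 23.4168745980²
eq3: (x + 5.823)² + (y + 26.044)² = 34.8950839133²
eq1−eq2, eq1−eq3 (x²,y² cancel):
  -67.200·x − 36.848·y = 345.740073
  -12.296·x − 104.726·y = -780.936177
det = -67.200·-104.726 − -36.848·-12.296 = 6584.504192
x = (345.740073·-104.726 − -36.848·-780.936177) / 6584.504192 = -9.869219
y = (-67.200·-780.936177 − 345.740073·-12.296) / 6584.504192 = 8.615703
|P − Q| = √((-9.869219 − -33.542)² + (8.615703 − 9.142)²) = 23.678631

23.679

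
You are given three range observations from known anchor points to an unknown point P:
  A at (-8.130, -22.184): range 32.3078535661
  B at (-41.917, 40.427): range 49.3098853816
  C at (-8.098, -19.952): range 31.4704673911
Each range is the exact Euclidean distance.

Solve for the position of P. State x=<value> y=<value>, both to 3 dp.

eq1: (x + 8.130)² + (y + 22.184)² = 32.3078535661²
eq2: (x + 41.917)² + (y − 40.427)² = 49.3098853816²
eq3: (x + 8.098)² + (y + 19.952)² = 31.4704673911²
eq2−eq1, eq2−eq3 (x²,y² cancel):
  67.574·x − 125.222·y = -1445.483068
  67.638·x − 120.758·y = -1486.642831
det = 67.574·-120.758 − -125.222·67.638 = 309.664544
x = (-1445.483068·-120.758 − -125.222·-1486.642831) / 309.664544 = -37.481670
y = (67.574·-1486.642831 − -1445.483068·67.638) / 309.664544 = -8.683006

x=-37.482 y=-8.683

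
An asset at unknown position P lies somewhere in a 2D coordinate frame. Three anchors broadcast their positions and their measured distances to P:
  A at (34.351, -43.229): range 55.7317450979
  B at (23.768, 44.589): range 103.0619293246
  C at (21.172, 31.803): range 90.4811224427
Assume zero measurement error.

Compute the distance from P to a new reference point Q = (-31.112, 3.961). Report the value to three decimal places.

eq1: (x − 34.351)² + (y + 43.229)² = 55.7317450979²
eq2: (x − 23.768)² + (y − 44.589)² = 103.0619293246²
eq3: (x − 21.172)² + (y − 31.803)² = 90.4811224427²
eq1−eq3, eq1−eq2 (x²,y² cancel):
  -26.358·x + 150.064·y = -6669.859356
  -21.166·x + 175.636·y = -8011.374761
det = -26.358·175.636 − 150.064·-21.166 = -1453.159064
x = (-6669.859356·175.636 − 150.064·-8011.374761) / -1453.159064 = -21.161843
y = (-26.358·-8011.374761 − -6669.859356·-21.166) / -1453.159064 = -48.163738
|P − Q| = √((-21.161843 − -31.112)² + (-48.163738 − 3.961)²) = 53.065940

53.066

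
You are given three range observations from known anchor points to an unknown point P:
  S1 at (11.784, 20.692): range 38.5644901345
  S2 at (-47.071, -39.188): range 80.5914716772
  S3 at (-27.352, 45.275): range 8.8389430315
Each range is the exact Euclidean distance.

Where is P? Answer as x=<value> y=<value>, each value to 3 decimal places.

eq1: (x − 11.784)² + (y − 20.692)² = 38.5644901345²
eq2: (x + 47.071)² + (y + 39.188)² = 80.5914716772²
eq3: (x + 27.352)² + (y − 45.275)² = 8.8389430315²
eq1−eq2, eq1−eq3 (x²,y² cancel):
  -117.710·x − 119.760·y = -1823.408543
  -78.272·x + 49.166·y = 3640.028994
det = -117.710·49.166 − -119.760·-78.272 = -15161.184580
x = (-1823.408543·49.166 − -119.760·3640.028994) / -15161.184580 = -22.839915
y = (-117.710·3640.028994 − -1823.408543·-78.272) / -15161.184580 = 37.674473

x=-22.840 y=37.674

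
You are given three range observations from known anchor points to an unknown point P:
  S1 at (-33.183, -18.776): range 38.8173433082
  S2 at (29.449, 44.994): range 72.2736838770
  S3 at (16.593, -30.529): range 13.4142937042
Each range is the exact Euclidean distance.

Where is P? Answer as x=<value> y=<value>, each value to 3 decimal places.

eq1: (x + 33.183)² + (y + 18.776)² = 38.8173433082²
eq2: (x − 29.449)² + (y − 44.994)² = 72.2736838770²
eq3: (x − 16.593)² + (y + 30.529)² = 13.4142937042²
eq3−eq2, eq3−eq1 (x²,y² cancel):
  25.712·x + 151.046·y = -3359.185959
  -99.552·x + 23.506·y = -1080.540691
det = 25.712·23.506 − 151.046·-99.552 = 15641.317664
x = (-3359.185959·23.506 − 151.046·-1080.540691) / 15641.317664 = 5.386396
y = (25.712·-1080.540691 − -3359.185959·-99.552) / 15641.317664 = -23.156396

x=5.386 y=-23.156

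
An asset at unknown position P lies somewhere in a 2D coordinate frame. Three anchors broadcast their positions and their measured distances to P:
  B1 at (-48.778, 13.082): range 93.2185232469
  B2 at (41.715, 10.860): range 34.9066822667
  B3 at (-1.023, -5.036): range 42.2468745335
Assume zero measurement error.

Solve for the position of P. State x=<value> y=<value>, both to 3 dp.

eq1: (x + 48.778)² + (y − 13.082)² = 93.2185232469²
eq2: (x − 41.715)² + (y − 10.860)² = 34.9066822667²
eq3: (x + 1.023)² + (y + 5.036)² = 42.2468745335²
eq2−eq3, eq2−eq1 (x²,y² cancel):
  -85.476·x − 31.792·y = -2397.994941
  -180.986·x + 4.444·y = -6778.865426
det = -85.476·4.444 − -31.792·-180.986 = -6133.762256
x = (-2397.994941·4.444 − -31.792·-6778.865426) / -6133.762256 = 36.873027
y = (-85.476·-6778.865426 − -2397.994941·-180.986) / -6133.762256 = -23.709231

x=36.873 y=-23.709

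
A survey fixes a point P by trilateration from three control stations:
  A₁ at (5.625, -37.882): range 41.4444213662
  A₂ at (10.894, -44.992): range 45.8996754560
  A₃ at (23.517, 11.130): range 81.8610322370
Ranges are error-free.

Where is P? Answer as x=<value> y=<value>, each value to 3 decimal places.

eq1: (x − 5.625)² + (y + 37.882)² = 41.4444213662²
eq2: (x − 10.894)² + (y + 44.992)² = 45.8996754560²
eq3: (x − 23.517)² + (y − 11.130)² = 81.8610322370²
eq3−eq2, eq3−eq1 (x²,y² cancel):
  -25.246·x − 112.244·y = 6060.481503
  -35.784·x − 98.024·y = 5773.348897
det = -25.246·-98.024 − -112.244·-35.784 = -1541.825392
x = (6060.481503·-98.024 − -112.244·5773.348897) / -1541.825392 = -34.991728
y = (-25.246·5773.348897 − 6060.481503·-35.784) / -1541.825392 = -46.123448

x=-34.992 y=-46.123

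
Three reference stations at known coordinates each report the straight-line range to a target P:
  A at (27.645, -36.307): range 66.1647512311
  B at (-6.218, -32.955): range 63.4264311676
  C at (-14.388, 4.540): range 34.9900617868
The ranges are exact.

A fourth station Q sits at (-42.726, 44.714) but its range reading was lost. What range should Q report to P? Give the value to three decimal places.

56.930

eq1: (x − 27.645)² + (y + 36.307)² = 66.1647512311²
eq2: (x + 6.218)² + (y + 32.955)² = 63.4264311676²
eq3: (x + 14.388)² + (y − 4.540)² = 34.9900617868²
eq1−eq2, eq1−eq3 (x²,y² cancel):
  -67.726·x + 6.704·y = -602.886590
  -84.066·x + 81.694·y = 1298.651752
det = -67.726·81.694 − 6.704·-84.066 = -4969.229380
x = (-602.886590·81.694 − 6.704·1298.651752) / -4969.229380 = 11.663454
y = (-67.726·1298.651752 − -602.886590·-84.066) / -4969.229380 = 27.898642
|P − Q| = √((11.663454 − -42.726)² + (27.898642 − 44.714)²) = 56.929509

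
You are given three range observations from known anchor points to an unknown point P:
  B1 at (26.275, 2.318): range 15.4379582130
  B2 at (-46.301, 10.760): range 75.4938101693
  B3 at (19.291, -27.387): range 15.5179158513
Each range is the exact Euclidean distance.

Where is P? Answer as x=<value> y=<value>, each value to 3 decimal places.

eq1: (x − 26.275)² + (y − 2.318)² = 15.4379582130²
eq2: (x + 46.301)² + (y − 10.760)² = 75.4938101693²
eq3: (x − 19.291)² + (y + 27.387)² = 15.5179158513²
eq1−eq3, eq1−eq2 (x²,y² cancel):
  -13.968·x − 59.410·y = 423.966542
  -145.152·x + 16.884·y = -3897.173368
det = -13.968·16.884 − -59.410·-145.152 = -8859.316032
x = (423.966542·16.884 − -59.410·-3897.173368) / -8859.316032 = 25.326201
y = (-13.968·-3897.173368 − 423.966542·-145.152) / -8859.316032 = -13.090775

x=25.326 y=-13.091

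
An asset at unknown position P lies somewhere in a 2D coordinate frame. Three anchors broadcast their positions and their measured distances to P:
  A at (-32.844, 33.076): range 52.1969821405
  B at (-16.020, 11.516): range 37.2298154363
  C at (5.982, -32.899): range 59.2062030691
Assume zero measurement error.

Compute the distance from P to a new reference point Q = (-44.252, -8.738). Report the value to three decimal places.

eq1: (x + 32.844)² + (y − 33.076)² = 52.1969821405²
eq2: (x + 16.020)² + (y − 11.516)² = 37.2298154363²
eq3: (x − 5.982)² + (y + 32.899)² = 59.2062030691²
eq1−eq2, eq1−eq3 (x²,y² cancel):
  33.648·x − 43.120·y = -445.025669
  77.652·x − 131.950·y = -1835.471124
det = 33.648·-131.950 − -43.120·77.652 = -1091.499360
x = (-445.025669·-131.950 − -43.120·-1835.471124) / -1091.499360 = 18.712222
y = (33.648·-1835.471124 − -445.025669·77.652) / -1091.499360 = 24.922414
|P − Q| = √((18.712222 − -44.252)² + (24.922414 − -8.738)²) = 71.396895

71.397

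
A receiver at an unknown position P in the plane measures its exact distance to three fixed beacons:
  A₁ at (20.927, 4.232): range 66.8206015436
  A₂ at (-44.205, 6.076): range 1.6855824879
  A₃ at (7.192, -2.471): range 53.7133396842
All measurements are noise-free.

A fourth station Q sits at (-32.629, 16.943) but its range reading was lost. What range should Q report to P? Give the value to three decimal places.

eq1: (x − 20.927)² + (y − 4.232)² = 66.8206015436²
eq2: (x + 44.205)² + (y − 6.076)² = 1.6855824879²
eq3: (x − 7.192)² + (y + 2.471)² = 53.7133396842²
eq1−eq3, eq1−eq2 (x²,y² cancel):
  -27.470·x − 13.406·y = 1181.851483
  -130.264·x + 3.688·y = 5997.302250
det = -27.470·3.688 − -13.406·-130.264 = -1847.628544
x = (1181.851483·3.688 − -13.406·5997.302250) / -1847.628544 = -45.874211
y = (-27.470·5997.302250 − 1181.851483·-130.264) / -1847.628544 = 5.841646
|P − Q| = √((-45.874211 − -32.629)² + (5.841646 − 16.943)²) = 17.282236

17.282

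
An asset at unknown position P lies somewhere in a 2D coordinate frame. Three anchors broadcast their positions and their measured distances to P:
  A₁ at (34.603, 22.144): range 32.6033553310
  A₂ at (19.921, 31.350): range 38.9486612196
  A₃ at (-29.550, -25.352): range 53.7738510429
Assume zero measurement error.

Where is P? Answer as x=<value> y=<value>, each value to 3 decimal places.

x=21.201 y=-7.578

eq1: (x − 34.603)² + (y − 22.144)² = 32.6033553310²
eq2: (x − 19.921)² + (y − 31.350)² = 38.9486612196²
eq3: (x + 29.550)² + (y + 25.352)² = 53.7738510429²
eq3−eq2, eq3−eq1 (x²,y² cancel):
  98.942·x + 113.404·y = 1238.371182
  128.306·x + 94.992·y = 2000.446218
det = 98.942·94.992 − 113.404·128.306 = -5151.715160
x = (1238.371182·94.992 − 113.404·2000.446218) / -5151.715160 = 21.201337
y = (98.942·2000.446218 − 1238.371182·128.306) / -5151.715160 = -7.577612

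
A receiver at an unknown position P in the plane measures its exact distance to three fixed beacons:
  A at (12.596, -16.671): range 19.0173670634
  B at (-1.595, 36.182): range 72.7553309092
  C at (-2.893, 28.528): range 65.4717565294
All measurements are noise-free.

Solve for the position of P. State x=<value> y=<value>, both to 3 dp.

x=10.459 y=-35.568

eq1: (x − 12.596)² + (y + 16.671)² = 19.0173670634²
eq2: (x + 1.595)² + (y − 36.182)² = 72.7553309092²
eq3: (x + 2.893)² + (y − 28.528)² = 65.4717565294²
eq2−eq1, eq2−eq3 (x²,y² cancel):
  28.382·x − 105.706·y = 4056.578234
  -2.596·x − 15.308·y = 517.322357
det = 28.382·-15.308 − -105.706·-2.596 = -708.884432
x = (4056.578234·-15.308 − -105.706·517.322357) / -708.884432 = 10.458718
y = (28.382·517.322357 − 4056.578234·-2.596) / -708.884432 = -35.567885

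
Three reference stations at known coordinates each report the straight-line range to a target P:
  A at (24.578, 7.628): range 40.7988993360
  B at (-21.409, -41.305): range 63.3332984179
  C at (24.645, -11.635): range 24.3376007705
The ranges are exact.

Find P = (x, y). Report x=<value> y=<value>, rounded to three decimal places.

eq1: (x − 24.578)² + (y − 7.628)² = 40.7988993360²
eq2: (x + 21.409)² + (y + 41.305)² = 63.3332984179²
eq3: (x − 24.645)² + (y + 11.635)² = 24.3376007705²
eq3−eq1, eq3−eq2 (x²,y² cancel):
  -0.134·x + 38.526·y = -1152.716158
  -92.108·x − 59.340·y = -1997.088821
det = -0.134·-59.340 − 38.526·-92.108 = 3556.504368
x = (-1152.716158·-59.340 − 38.526·-1997.088821) / 3556.504368 = 40.866538
y = (-0.134·-1997.088821 − -1152.716158·-92.108) / 3556.504368 = -29.778333

x=40.867 y=-29.778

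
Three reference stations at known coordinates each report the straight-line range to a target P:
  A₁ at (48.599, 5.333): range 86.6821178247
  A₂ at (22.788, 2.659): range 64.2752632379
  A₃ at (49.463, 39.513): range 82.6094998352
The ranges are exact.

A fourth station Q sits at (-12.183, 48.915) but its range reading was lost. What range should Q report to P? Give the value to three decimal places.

eq1: (x − 48.599)² + (y − 5.333)² = 86.6821178247²
eq2: (x − 22.788)² + (y − 2.659)² = 64.2752632379²
eq3: (x − 49.463)² + (y − 39.513)² = 82.6094998352²
eq1−eq3, eq1−eq2 (x²,y² cancel):
  1.728·x + 68.360·y = 2307.021936
  -51.622·x − 5.348·y = 1518.539621
det = 1.728·-5.348 − 68.360·-51.622 = 3519.638576
x = (2307.021936·-5.348 − 68.360·1518.539621) / 3519.638576 = -32.999218
y = (1.728·1518.539621 − 2307.021936·-51.622) / 3519.638576 = 34.582279
|P − Q| = √((-32.999218 − -12.183)² + (34.582279 − 48.915)²) = 25.273342

25.273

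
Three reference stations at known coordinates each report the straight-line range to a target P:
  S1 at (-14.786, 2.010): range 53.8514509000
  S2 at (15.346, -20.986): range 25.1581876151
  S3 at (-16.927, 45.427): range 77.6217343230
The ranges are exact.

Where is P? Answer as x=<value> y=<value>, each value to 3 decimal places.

x=37.793 y=-9.626

eq1: (x + 14.786)² + (y − 2.010)² = 53.8514509000²
eq2: (x − 15.346)² + (y + 20.986)² = 25.1581876151²
eq3: (x + 16.927)² + (y − 45.427)² = 77.6217343230²
eq1−eq2, eq1−eq3 (x²,y² cancel):
  60.264·x − 45.992·y = 2720.290376
  -4.282·x + 86.834·y = -997.685113
det = 60.264·86.834 − -45.992·-4.282 = 5036.026432
x = (2720.290376·86.834 − -45.992·-997.685113) / 5036.026432 = 37.793320
y = (60.264·-997.685113 − 2720.290376·-4.282) / 5036.026432 = -9.625885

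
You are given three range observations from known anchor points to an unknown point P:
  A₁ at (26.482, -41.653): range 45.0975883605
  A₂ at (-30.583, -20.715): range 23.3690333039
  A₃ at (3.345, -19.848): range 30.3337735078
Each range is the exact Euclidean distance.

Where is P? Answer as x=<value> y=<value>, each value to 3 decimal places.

eq1: (x − 26.482)² + (y + 41.653)² = 45.0975883605²
eq2: (x + 30.583)² + (y + 20.715)² = 23.3690333039²
eq3: (x − 3.345)² + (y + 19.848)² = 30.3337735078²
eq1−eq2, eq1−eq3 (x²,y² cancel):
  -114.130·x + 41.876·y = 415.843139
  -46.274·x + 43.610·y = -917.481943
det = -114.130·43.610 − 41.876·-46.274 = -3039.439276
x = (415.843139·43.610 − 41.876·-917.481943) / -3039.439276 = -18.607180
y = (-114.130·-917.481943 − 415.843139·-46.274) / -3039.439276 = -40.782173

x=-18.607 y=-40.782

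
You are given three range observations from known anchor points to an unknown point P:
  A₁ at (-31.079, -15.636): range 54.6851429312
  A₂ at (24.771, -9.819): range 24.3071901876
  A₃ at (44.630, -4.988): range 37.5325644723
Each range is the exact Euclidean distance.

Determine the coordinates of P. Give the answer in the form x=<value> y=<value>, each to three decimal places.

x=20.518 y=-33.751

eq1: (x + 31.079)² + (y + 15.636)² = 54.6851429312²
eq2: (x − 24.771)² + (y + 9.819)² = 24.3071901876²
eq3: (x − 44.630)² + (y + 4.988)² = 37.5325644723²
eq2−eq1, eq2−eq3 (x²,y² cancel):
  -111.700·x − 11.634·y = -1899.251828
  39.718·x + 9.662·y = 488.847941
det = -111.700·9.662 − -11.634·39.718 = -617.166188
x = (-1899.251828·9.662 − -11.634·488.847941) / -617.166188 = 20.518483
y = (-111.700·488.847941 − -1899.251828·39.718) / -617.166188 = -33.751313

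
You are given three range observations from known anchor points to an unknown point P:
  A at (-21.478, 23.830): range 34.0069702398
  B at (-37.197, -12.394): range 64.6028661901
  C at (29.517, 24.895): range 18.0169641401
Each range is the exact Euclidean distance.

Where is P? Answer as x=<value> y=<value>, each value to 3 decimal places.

eq1: (x + 21.478)² + (y − 23.830)² = 34.0069702398²
eq2: (x + 37.197)² + (y + 12.394)² = 64.6028661901²
eq3: (x − 29.517)² + (y − 24.895)² = 18.0169641401²
eq3−eq1, eq3−eq2 (x²,y² cancel):
  -101.990·x − 2.130·y = -1293.703958
  -133.428·x − 74.578·y = -3802.705592
det = -101.990·-74.578 − -2.130·-133.428 = 7322.008580
x = (-1293.703958·-74.578 − -2.130·-3802.705592) / 7322.008580 = 12.070744
y = (-101.990·-3802.705592 − -1293.703958·-133.428) / 7322.008580 = 29.393794

x=12.071 y=29.394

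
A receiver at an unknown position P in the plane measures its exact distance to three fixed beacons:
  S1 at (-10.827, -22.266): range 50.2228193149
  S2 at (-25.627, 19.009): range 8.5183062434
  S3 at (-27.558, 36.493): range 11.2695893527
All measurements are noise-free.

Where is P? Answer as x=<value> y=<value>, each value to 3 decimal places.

x=-21.974 y=26.704

eq1: (x + 10.827)² + (y + 22.266)² = 50.2228193149²
eq2: (x + 25.627)² + (y − 19.009)² = 8.5183062434²
eq3: (x + 27.558)² + (y − 36.493)² = 11.2695893527²
eq3−eq1, eq3−eq2 (x²,y² cancel):
  33.462·x − 117.518·y = -3873.511664
  3.862·x − 34.968·y = -1018.655100
det = 33.462·-34.968 − -117.518·3.862 = -716.244700
x = (-3873.511664·-34.968 − -117.518·-1018.655100) / -716.244700 = -21.973839
y = (33.462·-1018.655100 − -3873.511664·3.862) / -716.244700 = 26.704190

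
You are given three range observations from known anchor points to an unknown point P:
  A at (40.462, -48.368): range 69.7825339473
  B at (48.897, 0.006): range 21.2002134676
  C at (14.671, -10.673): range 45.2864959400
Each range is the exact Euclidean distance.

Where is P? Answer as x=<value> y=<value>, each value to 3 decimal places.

x=46.927 y=21.114

eq1: (x − 40.462)² + (y + 48.368)² = 69.7825339473²
eq2: (x − 48.897)² + (y − 0.006)² = 21.2002134676²
eq3: (x − 14.671)² + (y + 10.673)² = 45.2864959400²
eq2−eq1, eq2−eq3 (x²,y² cancel):
  -16.870·x − 96.748·y = -2834.432770
  -68.452·x − 21.358·y = -3663.183138
det = -16.870·-21.358 − -96.748·-68.452 = -6262.284636
x = (-2834.432770·-21.358 − -96.748·-3663.183138) / -6262.284636 = 46.926616
y = (-16.870·-3663.183138 − -2834.432770·-68.452) / -6262.284636 = 21.114449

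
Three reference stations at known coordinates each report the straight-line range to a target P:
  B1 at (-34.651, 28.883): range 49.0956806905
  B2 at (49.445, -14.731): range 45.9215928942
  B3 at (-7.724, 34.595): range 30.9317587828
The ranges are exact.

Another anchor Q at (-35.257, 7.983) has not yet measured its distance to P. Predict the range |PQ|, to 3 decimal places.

45.786

eq1: (x + 34.651)² + (y − 28.883)² = 49.0956806905²
eq2: (x − 49.445)² + (y + 14.731)² = 45.9215928942²
eq3: (x + 7.724)² + (y − 34.595)² = 30.9317587828²
eq3−eq2, eq3−eq1 (x²,y² cancel):
  114.338·x − 98.652·y = 253.317192
  -53.854·x − 11.424·y = -675.166872
det = 114.338·-11.424 − -98.652·-53.854 = -6619.002120
x = (253.317192·-11.424 − -98.652·-675.166872) / -6619.002120 = 10.500141
y = (114.338·-675.166872 − 253.317192·-53.854) / -6619.002120 = 9.601913
|P − Q| = √((10.500141 − -35.257)² + (9.601913 − 7.983)²) = 45.785771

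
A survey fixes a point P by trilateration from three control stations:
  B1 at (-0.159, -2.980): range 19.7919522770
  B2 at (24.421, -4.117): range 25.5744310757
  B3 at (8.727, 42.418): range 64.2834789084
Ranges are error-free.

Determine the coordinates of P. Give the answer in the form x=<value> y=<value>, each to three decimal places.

eq1: (x + 0.159)² + (y + 2.980)² = 19.7919522770²
eq2: (x − 24.421)² + (y + 4.117)² = 25.5744310757²
eq3: (x − 8.727)² + (y − 42.418)² = 64.2834789084²
eq3−eq1, eq3−eq2 (x²,y² cancel):
  -17.772·x − 90.796·y = 1874.102714
  31.388·x − 93.070·y = 2216.201813
det = -17.772·-93.070 − -90.796·31.388 = 4503.944888
x = (1874.102714·-93.070 − -90.796·2216.201813) / 4503.944888 = 5.950233
y = (-17.772·2216.201813 − 1874.102714·31.388) / 4503.944888 = -21.805479

x=5.950 y=-21.805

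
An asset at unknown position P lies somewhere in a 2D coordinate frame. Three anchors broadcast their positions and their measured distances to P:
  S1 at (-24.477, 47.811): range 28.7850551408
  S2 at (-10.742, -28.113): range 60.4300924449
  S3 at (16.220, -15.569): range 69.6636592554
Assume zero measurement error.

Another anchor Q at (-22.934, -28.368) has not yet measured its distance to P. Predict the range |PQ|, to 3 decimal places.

eq1: (x + 24.477)² + (y − 47.811)² = 28.7850551408²
eq2: (x + 10.742)² + (y + 28.113)² = 60.4300924449²
eq3: (x − 16.220)² + (y + 15.569)² = 69.6636592554²
eq2−eq1, eq2−eq3 (x²,y² cancel):
  -27.470·x + 151.848·y = 4802.500590
  53.924·x + 25.088·y = -1601.478520
det = -27.470·25.088 − 151.848·53.924 = -8877.418912
x = (4802.500590·25.088 − 151.848·-1601.478520) / -8877.418912 = -40.965336
y = (-27.470·-1601.478520 − 4802.500590·53.924) / -8877.418912 = 24.216208
|P − Q| = √((-40.965336 − -22.934)² + (24.216208 − -28.368)²) = 55.589820

55.590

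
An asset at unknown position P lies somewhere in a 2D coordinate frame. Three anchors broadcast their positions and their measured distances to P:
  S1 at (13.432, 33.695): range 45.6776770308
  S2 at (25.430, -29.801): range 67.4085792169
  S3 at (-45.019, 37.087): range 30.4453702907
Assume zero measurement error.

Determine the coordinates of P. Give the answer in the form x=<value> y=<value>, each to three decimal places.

x=-27.040 y=12.517

eq1: (x − 13.432)² + (y − 33.695)² = 45.6776770308²
eq2: (x − 25.430)² + (y + 29.801)² = 67.4085792169²
eq3: (x + 45.019)² + (y − 37.087)² = 30.4453702907²
eq2−eq3, eq2−eq1 (x²,y² cancel):
  -140.898·x + 133.776·y = 5484.367409
  -23.996·x + 126.992·y = 2238.453521
det = -140.898·126.992 − 133.776·-23.996 = -14682.829920
x = (5484.367409·126.992 − 133.776·2238.453521) / -14682.829920 = -27.039708
y = (-140.898·2238.453521 − 5484.367409·-23.996) / -14682.829920 = 12.517392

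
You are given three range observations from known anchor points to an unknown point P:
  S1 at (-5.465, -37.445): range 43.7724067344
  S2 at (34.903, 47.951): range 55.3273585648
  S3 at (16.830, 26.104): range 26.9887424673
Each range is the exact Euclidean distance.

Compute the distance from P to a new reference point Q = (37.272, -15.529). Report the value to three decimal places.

eq1: (x + 5.465)² + (y + 37.445)² = 43.7724067344²
eq2: (x − 34.903)² + (y − 47.951)² = 55.3273585648²
eq3: (x − 16.830)² + (y − 26.104)² = 26.9887424673²
eq2−eq1, eq2−eq3 (x²,y² cancel):
  -80.736·x − 170.792·y = -940.430546
  -36.146·x − 43.694·y = -220.125708
det = -80.736·-43.694 − -170.792·-36.146 = -2645.768848
x = (-940.430546·-43.694 − -170.792·-220.125708) / -2645.768848 = -1.321152
y = (-80.736·-220.125708 − -940.430546·-36.146) / -2645.768848 = 6.130820
|P − Q| = √((-1.321152 − 37.272)² + (6.130820 − -15.529)²) = 44.255838

44.256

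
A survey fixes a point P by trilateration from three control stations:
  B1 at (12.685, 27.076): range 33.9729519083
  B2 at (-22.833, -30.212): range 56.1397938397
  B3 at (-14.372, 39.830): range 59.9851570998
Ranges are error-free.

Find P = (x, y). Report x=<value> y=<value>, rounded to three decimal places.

x=26.735 y=-3.855

eq1: (x − 12.685)² + (y − 27.076)² = 33.9729519083²
eq2: (x + 22.833)² + (y + 30.212)² = 56.1397938397²
eq3: (x + 14.372)² + (y − 39.830)² = 59.9851570998²
eq2−eq1, eq2−eq3 (x²,y² cancel):
  71.036·x + 114.576·y = 1457.423159
  16.922·x + 140.084·y = -87.670169
det = 71.036·140.084 − 114.576·16.922 = 8012.151952
x = (1457.423159·140.084 − 114.576·-87.670169) / 8012.151952 = 26.735210
y = (71.036·-87.670169 − 1457.423159·16.922) / 8012.151952 = -3.855425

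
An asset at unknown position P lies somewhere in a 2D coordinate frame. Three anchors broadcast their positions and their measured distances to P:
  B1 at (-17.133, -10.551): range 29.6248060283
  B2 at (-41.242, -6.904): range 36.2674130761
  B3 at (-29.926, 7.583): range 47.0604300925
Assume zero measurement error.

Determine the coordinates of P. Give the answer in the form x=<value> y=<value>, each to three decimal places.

x=-24.718 y=-39.188

eq1: (x + 17.133)² + (y + 10.551)² = 29.6248060283²
eq2: (x + 41.242)² + (y + 6.904)² = 36.2674130761²
eq3: (x + 29.926)² + (y − 7.583)² = 47.0604300925²
eq3−eq1, eq3−eq2 (x²,y² cancel):
  25.586·x − 36.268·y = 788.850873
  -22.632·x − 28.974·y = 1694.859244
det = 25.586·-28.974 − -36.268·-22.632 = -1562.146140
x = (788.850873·-28.974 − -36.268·1694.859244) / -1562.146140 = -24.717911
y = (25.586·1694.859244 − 788.850873·-22.632) / -1562.146140 = -39.188358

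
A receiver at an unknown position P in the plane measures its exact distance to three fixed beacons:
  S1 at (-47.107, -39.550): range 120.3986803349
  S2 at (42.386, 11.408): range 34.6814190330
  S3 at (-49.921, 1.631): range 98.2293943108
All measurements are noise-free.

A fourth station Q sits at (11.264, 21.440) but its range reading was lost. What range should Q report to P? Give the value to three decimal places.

eq1: (x + 47.107)² + (y + 39.550)² = 120.3986803349²
eq2: (x − 42.386)² + (y − 11.408)² = 34.6814190330²
eq3: (x + 49.921)² + (y − 1.631)² = 98.2293943108²
eq3−eq1, eq3−eq2 (x²,y² cancel):
  5.628·x − 82.362·y = -3558.322773
  184.614·x + 19.554·y = 7878.162139
det = 5.628·19.554 − -82.362·184.614 = 15315.228180
x = (-3558.322773·19.554 − -82.362·7878.162139) / 15315.228180 = 37.823906
y = (5.628·7878.162139 − -3558.322773·184.614) / 15315.228180 = 45.788054
|P − Q| = √((37.823906 − 11.264)² + (45.788054 − 21.440)²) = 36.031324

36.031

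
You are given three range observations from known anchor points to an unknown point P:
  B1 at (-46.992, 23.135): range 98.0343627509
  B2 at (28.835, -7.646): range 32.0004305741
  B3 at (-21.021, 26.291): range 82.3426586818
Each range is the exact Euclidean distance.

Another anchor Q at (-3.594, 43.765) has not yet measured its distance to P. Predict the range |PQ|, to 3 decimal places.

eq1: (x + 46.992)² + (y − 23.135)² = 98.0343627509²
eq2: (x − 28.835)² + (y + 7.646)² = 32.0004305741²
eq3: (x + 21.021)² + (y − 26.291)² = 82.3426586818²
eq1−eq2, eq1−eq3 (x²,y² cancel):
  151.654·x − 61.562·y = 6733.150975
  51.942·x + 6.312·y = 1220.045674
det = 151.654·6.312 − -61.562·51.942 = 4154.893452
x = (6733.150975·6.312 − -61.562·1220.045674) / 4154.893452 = 28.305925
y = (151.654·1220.045674 − 6733.150975·51.942) / 4154.893452 = -39.642057
|P − Q| = √((28.305925 − -3.594)² + (-39.642057 − 43.765)²) = 89.299173

89.299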